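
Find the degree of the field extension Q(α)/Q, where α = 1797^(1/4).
[Q(α):Q] = 4

α is a root of x^4 - 1797. By Eisenstein's criterion at the prime p = 3 (which divides the constant term 1797 but p^2 = 9 does not, since 1797 is squarefree), x^4 - 1797 is irreducible over Q. Hence [Q(α):Q] = 4.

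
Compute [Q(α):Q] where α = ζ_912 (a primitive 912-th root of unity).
[Q(α):Q] = 288

The minimal polynomial of ζ_912 over Q is the 912-th cyclotomic polynomial Φ_912(x), which is irreducible over Q and has degree φ(912) = 288. Hence [Q(α):Q] = φ(912) = 288.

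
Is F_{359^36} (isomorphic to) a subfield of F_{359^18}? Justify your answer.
No: F_{359^36} is not a subfield of F_{359^18}

F_{p^m} embeds in F_{p^n} iff m | n. Here 36 ∤ 18 (since 18 = 0·36 + 18 with remainder 18 ≠ 0), so F_{359^36} is not a subfield of F_{359^18}. Equivalently: if it were, the tower law would give 36 = [F_{359^36}:F_359] dividing [F_{359^18}:F_359] = 18, contradiction.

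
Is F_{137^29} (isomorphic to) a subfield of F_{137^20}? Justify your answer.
No: F_{137^29} is not a subfield of F_{137^20}

F_{p^m} embeds in F_{p^n} iff m | n. Here 29 ∤ 20 (since 20 = 0·29 + 20 with remainder 20 ≠ 0), so F_{137^29} is not a subfield of F_{137^20}. Equivalently: if it were, the tower law would give 29 = [F_{137^29}:F_137] dividing [F_{137^20}:F_137] = 20, contradiction.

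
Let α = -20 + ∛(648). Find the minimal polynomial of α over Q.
m_α(x) = x^3 + 60x^2 + 1200x + 7352

Set β = α + 20 = ∛(648), so β^3 = 648. Then (α + 20)^3 - 648 = 0, i.e. α is a root of g(x) = (x + 20)^3 - 648 = x^3 + 60x^2 + 1200x + 7352. Since g(x) = h(x + 20) where h(x) = x^3 - 648, and h is irreducible over Q (because 648 is not a perfect cube, so h has no rational root, and a monic cubic with no rational root is irreducible), g is also irreducible (irreducibility is preserved under the substitution x → x + 20). Hence m_α(x) = x^3 + 60x^2 + 1200x + 7352.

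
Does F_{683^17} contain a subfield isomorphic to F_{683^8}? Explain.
No: F_{683^8} is not a subfield of F_{683^17}

F_{p^m} embeds in F_{p^n} iff m | n. Here 8 ∤ 17 (since 17 = 2·8 + 1 with remainder 1 ≠ 0), so F_{683^8} is not a subfield of F_{683^17}. Equivalently: if it were, the tower law would give 8 = [F_{683^8}:F_683] dividing [F_{683^17}:F_683] = 17, contradiction.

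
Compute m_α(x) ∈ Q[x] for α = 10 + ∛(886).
m_α(x) = x^3 - 30x^2 + 300x - 1886

Set β = α - 10 = ∛(886), so β^3 = 886. Then (α - 10)^3 - 886 = 0, i.e. α is a root of g(x) = (x - 10)^3 - 886 = x^3 - 30x^2 + 300x - 1886. Since g(x) = h(x - 10) where h(x) = x^3 - 886, and h is irreducible over Q (because 886 is not a perfect cube, so h has no rational root, and a monic cubic with no rational root is irreducible), g is also irreducible (irreducibility is preserved under the substitution x → x - 10). Hence m_α(x) = x^3 - 30x^2 + 300x - 1886.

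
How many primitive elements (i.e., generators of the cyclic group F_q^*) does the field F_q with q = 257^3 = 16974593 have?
There are φ(16974592) = 8340480 primitive elements

F_q^* is cyclic of order q - 1 = 16974592. A cyclic group of order m has exactly φ(m) generators. Here m = 16974592 = 2^8 · 61 · 1087, so the number of primitive elements is φ(16974592) = 8340480.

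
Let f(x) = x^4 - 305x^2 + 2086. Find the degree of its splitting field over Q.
[K : Q] = 4

Solving the quadratic in x^2: x^2 = (305 ± √(305^2 - 4·2086))/2 = (305 ± √84681)/2 = (305 ± 291)/2, giving x^2 = 7 or x^2 = 298. So f(x) = (x^2 - 7)(x^2 - 298) and the roots of f are ±√7, ±√298. Hence the splitting field is K = Q(√7, √298). Since 7 and 298 are distinct squarefree integers > 1, their product 2086 is not a perfect square, so √298 ∉ Q(√7). By the tower law [K:Q] = [Q(√7,√298):Q(√7)] · [Q(√7):Q] = 2 · 2 = 4.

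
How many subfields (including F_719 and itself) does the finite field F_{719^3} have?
F_{719^3} has 2 subfields

The subfields of F_{p^n} are exactly the fields F_{p^d} for d | n (each is the fixed field of the unique index-d subgroup of Gal(F_{p^n}/F_p) ≅ Z/nZ). The divisors of n = 3 are {1, 3}, giving 2 subfields: F_{719^1}, F_{719^3}.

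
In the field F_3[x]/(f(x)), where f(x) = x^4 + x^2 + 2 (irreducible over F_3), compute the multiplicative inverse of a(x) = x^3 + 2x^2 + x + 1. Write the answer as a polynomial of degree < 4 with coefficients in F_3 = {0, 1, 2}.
a(x)^(-1) ≡ x^3 + 1 (mod f(x))

Since f is irreducible over F_3, F_3[x]/(f) is a field and a(x) ≠ 0 has an inverse. Apply the extended Euclidean algorithm to f(x) and a(x) in F_3[x]: f(x) = (x + 1)·a(x) + (x^2 + x + 1);  a(x) = (x + 1)·(x^2 + x + 1) + (2x);  (x^2 + x + 1) = (2x + 2)·(2x) + (1). The last nonzero remainder is the constant 1 = gcd(f, a) in F_3. Back-substituting through the division chain expresses 1 = s(x)·a(x) + t(x)·f(x) with s(x) ≡ x^3 + 1 (mod f), so a(x)^(-1) ≡ s(x) = x^3 + 1 (mod f). Check: (x^3 + 2x^2 + x + 1)·(x^3 + 1) = x^6 + 2x^5 + x^4 + 2x^3 + 2x^2 + x + 1 ≡ 1 (mod x^4 + x^2 + 2).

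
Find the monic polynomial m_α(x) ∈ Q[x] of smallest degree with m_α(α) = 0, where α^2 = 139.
m_α(x) = x^2 - 139

α satisfies α^2 - 139 = 0, so x^2 - 139 annihilates α. Since d = 139 is squarefree and ≠ 1, it is not a perfect square in Q, so x^2 - 139 has no rational root and is therefore irreducible over Q (a degree-2 polynomial over a field is irreducible iff it has no root). Hence m_α(x) = x^2 - 139.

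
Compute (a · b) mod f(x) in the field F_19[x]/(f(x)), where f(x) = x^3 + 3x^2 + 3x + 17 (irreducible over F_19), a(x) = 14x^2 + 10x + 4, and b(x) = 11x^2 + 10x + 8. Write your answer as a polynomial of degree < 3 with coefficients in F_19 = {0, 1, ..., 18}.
a · b ≡ 12x^2 + 7 (mod f(x))

Multiply in F_19[x]: a(x)·b(x) = (14x^2 + 10x + 4)·(11x^2 + 10x + 8) = 2x^4 + 3x^3 + 9x^2 + 6x + 13. This has degree ≥ 3, so divide by f(x) over F_19: 2x^4 + 3x^3 + 9x^2 + 6x + 13 = (2x + 16)·(x^3 + 3x^2 + 3x + 17) + (12x^2 + 7). Hence a·b ≡ 12x^2 + 7 (mod f). (F_19[x]/(f) is a field with 19^3 = 6859 elements since f is irreducible of degree 3.)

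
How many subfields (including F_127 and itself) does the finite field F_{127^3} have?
F_{127^3} has 2 subfields

The subfields of F_{p^n} are exactly the fields F_{p^d} for d | n (each is the fixed field of the unique index-d subgroup of Gal(F_{p^n}/F_p) ≅ Z/nZ). The divisors of n = 3 are {1, 3}, giving 2 subfields: F_{127^1}, F_{127^3}.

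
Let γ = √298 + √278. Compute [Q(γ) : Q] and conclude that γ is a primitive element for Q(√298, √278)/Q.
[Q(γ) : Q] = 4 (equivalently, Q(γ) = Q(√298, √278))

Obviously Q(γ) ⊆ Q(√298, √278), and [Q(√298, √278):Q] = 4 (since 298, 278 are distinct squarefree integers > 1 with 82844 not a perfect square). To show equality we compute the minimal polynomial of γ. From γ = √298 + √278: γ^2 = 298 + 2√(82844) + 278 = 576 + 2√(82844), so γ^2 - 576 = 2√(82844); squaring, (γ^2 - 576)^2 = 4·82844, i.e. γ^4 - 1152γ^2 + 331776 - 331376 = 0, i.e. γ^4 - 1152γ^2 + 400 = 0. So γ is a root of x^4 - 1152x^2 + 400. This polynomial is irreducible over Q: it has no rational root (each ±√298 ± √278 is irrational), and any factorization into two quadratics over Q would force √(82844) ∈ Q (pairing opposite roots) or √298, √278 ∈ Q (other pairings), all impossible. Hence [Q(γ):Q] = 4 = [Q(√298, √278):Q], so Q(γ) = Q(√298, √278).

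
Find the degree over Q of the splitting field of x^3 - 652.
[K : Q] = 6

The roots of x^3 - 652 are ∛652, ω∛652, ω^2∛652 where ω = e^(2πi/3) is a primitive cube root of unity, so K = Q(∛652, ω). Now [Q(∛652):Q] = 3 (since 652 is not a perfect cube, x^3 - 652 is irreducible) and [Q(ω):Q] = 2. Both 2 and 3 divide [K:Q], and [K:Q] ≤ 3·2 = 6, so [K:Q] = 6. (Equivalently: Q(∛652) ⊂ R but ω ∉ R, so [K : Q(∛652)] = 2.)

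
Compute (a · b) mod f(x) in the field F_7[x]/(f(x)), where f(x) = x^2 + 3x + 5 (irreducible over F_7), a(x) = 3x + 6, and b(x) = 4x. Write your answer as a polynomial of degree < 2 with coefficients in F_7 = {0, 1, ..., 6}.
a · b ≡ 2x + 3 (mod f(x))

Multiply in F_7[x]: a(x)·b(x) = (3x + 6)·(4x) = 5x^2 + 3x. This has degree ≥ 2, so divide by f(x) over F_7: 5x^2 + 3x = (5)·(x^2 + 3x + 5) + (2x + 3). Hence a·b ≡ 2x + 3 (mod f). (F_7[x]/(f) is a field with 7^2 = 49 elements since f is irreducible of degree 2.)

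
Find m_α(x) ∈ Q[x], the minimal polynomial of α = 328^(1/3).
m_α(x) = x^3 - 328

α satisfies α^3 = 328, so x^3 - 328 annihilates α. By the rational root test, a rational root p/q (in lowest terms) of x^3 - 328 would satisfy p^3 = 328 q^3, forcing q = 1 and p^3 = 328; but 328 is not a perfect cube, contradiction. A monic cubic over Q with no rational root is irreducible (any nontrivial factorization would include a linear factor). Hence x^3 - 328 is the minimal polynomial of α, and in particular [Q(α):Q] = 3.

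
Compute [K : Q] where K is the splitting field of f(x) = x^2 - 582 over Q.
[K : Q] = 2

f(x) = x^2 - 582 factors as (x - √582)(x + √582). The splitting field is K = Q(√582). Since 582 is squarefree and > 1, it is not a perfect square, so x^2 - 582 is irreducible over Q and [Q(√582) : Q] = 2. Hence [K : Q] = 2.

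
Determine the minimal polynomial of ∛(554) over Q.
m_α(x) = x^3 - 554

α satisfies α^3 = 554, so x^3 - 554 annihilates α. By the rational root test, a rational root p/q (in lowest terms) of x^3 - 554 would satisfy p^3 = 554 q^3, forcing q = 1 and p^3 = 554; but 554 is not a perfect cube, contradiction. A monic cubic over Q with no rational root is irreducible (any nontrivial factorization would include a linear factor). Hence x^3 - 554 is the minimal polynomial of α, and in particular [Q(α):Q] = 3.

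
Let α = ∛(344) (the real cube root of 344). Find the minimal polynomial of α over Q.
m_α(x) = x^3 - 344

α satisfies α^3 = 344, so x^3 - 344 annihilates α. By the rational root test, a rational root p/q (in lowest terms) of x^3 - 344 would satisfy p^3 = 344 q^3, forcing q = 1 and p^3 = 344; but 344 is not a perfect cube, contradiction. A monic cubic over Q with no rational root is irreducible (any nontrivial factorization would include a linear factor). Hence x^3 - 344 is the minimal polynomial of α, and in particular [Q(α):Q] = 3.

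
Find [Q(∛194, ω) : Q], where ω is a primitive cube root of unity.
[Q(∛194, ω) : Q] = 6

[Q(∛194):Q] = 3 (min poly x^3 - 194, irreducible since 194 is not a perfect cube). [Q(ω):Q] = 2 (min poly x^2 + x + 1). Since Q(∛194) ⊂ R and ω ∉ R, we have ω ∉ Q(∛194), so x^2 + x + 1 remains irreducible over Q(∛194) and [Q(∛194, ω) : Q(∛194)] = 2. By the tower law, [Q(∛194, ω) : Q] = 3 · 2 = 6. (In fact Q(∛194, ω) is the splitting field of x^3 - 194 over Q.)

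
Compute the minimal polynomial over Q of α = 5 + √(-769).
m_α(x) = x^2 - 10x + 794

From α - 5 = √(-769), squaring gives (α - 5)^2 = -769, i.e. α^2 - 10α + 25 = -769, so α^2 - 10α + 794 = 0. The discriminant of x^2 - 10x + 794 is (-10)^2 - 4·(794) = 100 - 3176 = -3076, and 4·(-769) is not a perfect square in Q since -769 is squarefree and ≠ 1. Hence x^2 - 10x + 794 is irreducible over Q and is the minimal polynomial of α.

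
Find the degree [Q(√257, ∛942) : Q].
[Q(√257, ∛942) : Q] = 6

Let L = Q(√257, ∛942). Since Q(√257) ⊂ L and [Q(√257):Q] = 2, the tower law gives 2 | [L:Q]. Likewise Q(∛942) ⊂ L with [Q(∛942):Q] = 3 (because 942 is not a perfect cube), so 3 | [L:Q]. As gcd(2,3) = 1, [L:Q] is divisible by 6. Conversely L is generated over Q by √257 and ∛942, so [L:Q] ≤ 2·3 = 6. Therefore [Q(√257, ∛942) : Q] = 6.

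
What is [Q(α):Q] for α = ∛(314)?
[Q(α):Q] = 3

The minimal polynomial of α is x^3 - 314, irreducible over Q since 314 is not a perfect cube (so x^3 - 314 has no rational root). Hence [Q(α):Q] = deg(m_α) = 3.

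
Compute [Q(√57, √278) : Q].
[Q(√57, √278) : Q] = 4

[Q(√57):Q] = 2 (min poly x^2 - 57, irreducible since 57 is squarefree > 1). For the top step, suppose √278 ∈ Q(√57), say √278 = c + d√57 with c, d ∈ Q. Squaring: 278 = c^2 + 57d^2 + 2cd√57. Since √57 ∉ Q this forces 2cd = 0. If d = 0 then √278 = c ∈ Q, contradicting 278 squarefree > 1. If c = 0 then 278 = 57d^2, so 57·278 = (57d)^2 is a perfect square in Q — but 57·278 = 15846 is not a perfect square (since 57 and 278 are distinct squarefree integers). Contradiction. Hence √278 ∉ Q(√57), so x^2 - 278 stays irreducible over Q(√57) and [Q(√57, √278) : Q(√57)] = 2. By the tower law, [Q(√57, √278) : Q] = 2 · 2 = 4.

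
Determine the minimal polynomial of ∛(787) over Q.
m_α(x) = x^3 - 787

α satisfies α^3 = 787, so x^3 - 787 annihilates α. By the rational root test, a rational root p/q (in lowest terms) of x^3 - 787 would satisfy p^3 = 787 q^3, forcing q = 1 and p^3 = 787; but 787 is not a perfect cube, contradiction. A monic cubic over Q with no rational root is irreducible (any nontrivial factorization would include a linear factor). Hence x^3 - 787 is the minimal polynomial of α, and in particular [Q(α):Q] = 3.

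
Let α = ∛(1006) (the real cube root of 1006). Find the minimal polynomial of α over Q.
m_α(x) = x^3 - 1006

α satisfies α^3 = 1006, so x^3 - 1006 annihilates α. By the rational root test, a rational root p/q (in lowest terms) of x^3 - 1006 would satisfy p^3 = 1006 q^3, forcing q = 1 and p^3 = 1006; but 1006 is not a perfect cube, contradiction. A monic cubic over Q with no rational root is irreducible (any nontrivial factorization would include a linear factor). Hence x^3 - 1006 is the minimal polynomial of α, and in particular [Q(α):Q] = 3.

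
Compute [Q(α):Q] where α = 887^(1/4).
[Q(α):Q] = 4

α is a root of x^4 - 887. By Eisenstein's criterion at the prime p = 887 (which divides the constant term 887 but p^2 = 786769 does not, since 887 is squarefree), x^4 - 887 is irreducible over Q. Hence [Q(α):Q] = 4.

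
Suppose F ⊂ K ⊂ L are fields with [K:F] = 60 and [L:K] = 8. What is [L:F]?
[L:F] = 480

The tower law says that for any tower of field extensions F ⊂ K ⊂ L with finite degrees, [L:F] = [L:K] · [K:F]. Here this gives [L:F] = 8 · 60 = 480.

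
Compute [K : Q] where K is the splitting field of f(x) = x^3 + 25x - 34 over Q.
[K : Q] = 6

By the rational root test, any rational root of the monic integer polynomial f(x) = x^3 + 25x - 34 must be an integer dividing the constant term -34, i.e. one of ±{1, 2, 17, 34}. Evaluating: f(1) = -8, f(-1) = -60, f(2) = 24, f(-2) = -92, f(17) = 5304, f(-17) = -5372, f(34) = 40120, f(-34) = -40188; none is 0, so f has no rational root and is therefore irreducible over Q (a cubic with no linear factor over a field is irreducible). For an irreducible cubic, the Galois group is A_3 or S_3 according as the discriminant disc(f) = -4a^3 - 27b^2 = -4·(25)^3 - 27·(-34)^2 = -93712 is or is not a square in Q. Here disc(f) = -93712 is not a perfect square in Q, so the Galois group of f over Q is not contained in A_3 and must be all of S_3. The splitting field has degree |S_3| = 6 over Q, so [K : Q] = 6.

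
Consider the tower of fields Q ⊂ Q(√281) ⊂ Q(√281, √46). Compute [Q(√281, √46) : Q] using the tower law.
[Q(√281, √46) : Q] = 4

[Q(√281):Q] = 2 (min poly x^2 - 281, irreducible since 281 is squarefree > 1). For the top step, suppose √46 ∈ Q(√281), say √46 = c + d√281 with c, d ∈ Q. Squaring: 46 = c^2 + 281d^2 + 2cd√281. Since √281 ∉ Q this forces 2cd = 0. If d = 0 then √46 = c ∈ Q, contradicting 46 squarefree > 1. If c = 0 then 46 = 281d^2, so 281·46 = (281d)^2 is a perfect square in Q — but 281·46 = 12926 is not a perfect square (since 281 and 46 are distinct squarefree integers). Contradiction. Hence √46 ∉ Q(√281), so x^2 - 46 stays irreducible over Q(√281) and [Q(√281, √46) : Q(√281)] = 2. By the tower law, [Q(√281, √46) : Q] = 2 · 2 = 4.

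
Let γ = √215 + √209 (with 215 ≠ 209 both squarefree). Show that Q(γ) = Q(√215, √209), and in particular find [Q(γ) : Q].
[Q(γ) : Q] = 4 (equivalently, Q(γ) = Q(√215, √209))

Obviously Q(γ) ⊆ Q(√215, √209), and [Q(√215, √209):Q] = 4 (since 215, 209 are distinct squarefree integers > 1 with 44935 not a perfect square). To show equality we compute the minimal polynomial of γ. From γ = √215 + √209: γ^2 = 215 + 2√(44935) + 209 = 424 + 2√(44935), so γ^2 - 424 = 2√(44935); squaring, (γ^2 - 424)^2 = 4·44935, i.e. γ^4 - 848γ^2 + 179776 - 179740 = 0, i.e. γ^4 - 848γ^2 + 36 = 0. So γ is a root of x^4 - 848x^2 + 36. This polynomial is irreducible over Q: it has no rational root (each ±√215 ± √209 is irrational), and any factorization into two quadratics over Q would force √(44935) ∈ Q (pairing opposite roots) or √215, √209 ∈ Q (other pairings), all impossible. Hence [Q(γ):Q] = 4 = [Q(√215, √209):Q], so Q(γ) = Q(√215, √209).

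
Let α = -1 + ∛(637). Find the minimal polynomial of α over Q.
m_α(x) = x^3 + 3x^2 + 3x - 636

Set β = α + 1 = ∛(637), so β^3 = 637. Then (α + 1)^3 - 637 = 0, i.e. α is a root of g(x) = (x + 1)^3 - 637 = x^3 + 3x^2 + 3x - 636. Since g(x) = h(x + 1) where h(x) = x^3 - 637, and h is irreducible over Q (because 637 is not a perfect cube, so h has no rational root, and a monic cubic with no rational root is irreducible), g is also irreducible (irreducibility is preserved under the substitution x → x + 1). Hence m_α(x) = x^3 + 3x^2 + 3x - 636.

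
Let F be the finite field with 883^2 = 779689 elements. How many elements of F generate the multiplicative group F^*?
There are φ(779688) = 193536 primitive elements

F_q^* is cyclic of order q - 1 = 779688. A cyclic group of order m has exactly φ(m) generators. Here m = 779688 = 2^3 · 3^2 · 7^2 · 13 · 17, so the number of primitive elements is φ(779688) = 193536.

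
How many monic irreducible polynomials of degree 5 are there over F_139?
There are 10377768912 monic irreducible polynomials of degree 5 over F_139

Each element of F_{139^5} that lies in no proper subfield is a root of exactly one monic irreducible of degree 5 over F_139, and each such polynomial has 5 distinct roots in F_{139^5}. By Möbius inversion the count is N_139(5) = (1/5) Σ_{d|5} μ(5/d) · 139^d = (1/5)(μ(5)·139^1 + μ(1)·139^5) = 51888844560/5 = 10377768912.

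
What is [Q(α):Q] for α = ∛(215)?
[Q(α):Q] = 3

The minimal polynomial of α is x^3 - 215, irreducible over Q since 215 is not a perfect cube (so x^3 - 215 has no rational root). Hence [Q(α):Q] = deg(m_α) = 3.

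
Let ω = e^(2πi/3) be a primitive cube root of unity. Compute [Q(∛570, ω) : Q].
[Q(∛570, ω) : Q] = 6

[Q(∛570):Q] = 3 (min poly x^3 - 570, irreducible since 570 is not a perfect cube). [Q(ω):Q] = 2 (min poly x^2 + x + 1). Since Q(∛570) ⊂ R and ω ∉ R, we have ω ∉ Q(∛570), so x^2 + x + 1 remains irreducible over Q(∛570) and [Q(∛570, ω) : Q(∛570)] = 2. By the tower law, [Q(∛570, ω) : Q] = 3 · 2 = 6. (In fact Q(∛570, ω) is the splitting field of x^3 - 570 over Q.)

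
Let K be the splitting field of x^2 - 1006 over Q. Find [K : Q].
[K : Q] = 2

f(x) = x^2 - 1006 factors as (x - √1006)(x + √1006). The splitting field is K = Q(√1006). Since 1006 is squarefree and > 1, it is not a perfect square, so x^2 - 1006 is irreducible over Q and [Q(√1006) : Q] = 2. Hence [K : Q] = 2.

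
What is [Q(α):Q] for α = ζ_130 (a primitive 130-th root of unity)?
[Q(α):Q] = 48

The minimal polynomial of ζ_130 over Q is the 130-th cyclotomic polynomial Φ_130(x), which is irreducible over Q and has degree φ(130) = 48. Hence [Q(α):Q] = φ(130) = 48.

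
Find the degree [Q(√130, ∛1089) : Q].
[Q(√130, ∛1089) : Q] = 6

Let L = Q(√130, ∛1089). Since Q(√130) ⊂ L and [Q(√130):Q] = 2, the tower law gives 2 | [L:Q]. Likewise Q(∛1089) ⊂ L with [Q(∛1089):Q] = 3 (because 1089 is not a perfect cube), so 3 | [L:Q]. As gcd(2,3) = 1, [L:Q] is divisible by 6. Conversely L is generated over Q by √130 and ∛1089, so [L:Q] ≤ 2·3 = 6. Therefore [Q(√130, ∛1089) : Q] = 6.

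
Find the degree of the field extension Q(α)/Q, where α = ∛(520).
[Q(α):Q] = 3

The minimal polynomial of α is x^3 - 520, irreducible over Q since 520 is not a perfect cube (so x^3 - 520 has no rational root). Hence [Q(α):Q] = deg(m_α) = 3.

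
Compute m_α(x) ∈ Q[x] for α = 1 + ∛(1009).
m_α(x) = x^3 - 3x^2 + 3x - 1010

Set β = α - 1 = ∛(1009), so β^3 = 1009. Then (α - 1)^3 - 1009 = 0, i.e. α is a root of g(x) = (x - 1)^3 - 1009 = x^3 - 3x^2 + 3x - 1010. Since g(x) = h(x - 1) where h(x) = x^3 - 1009, and h is irreducible over Q (because 1009 is not a perfect cube, so h has no rational root, and a monic cubic with no rational root is irreducible), g is also irreducible (irreducibility is preserved under the substitution x → x - 1). Hence m_α(x) = x^3 - 3x^2 + 3x - 1010.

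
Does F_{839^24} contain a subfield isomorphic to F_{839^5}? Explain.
No: F_{839^5} is not a subfield of F_{839^24}

F_{p^m} embeds in F_{p^n} iff m | n. Here 5 ∤ 24 (since 24 = 4·5 + 4 with remainder 4 ≠ 0), so F_{839^5} is not a subfield of F_{839^24}. Equivalently: if it were, the tower law would give 5 = [F_{839^5}:F_839] dividing [F_{839^24}:F_839] = 24, contradiction.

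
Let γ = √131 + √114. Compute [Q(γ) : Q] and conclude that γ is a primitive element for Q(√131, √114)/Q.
[Q(γ) : Q] = 4 (equivalently, Q(γ) = Q(√131, √114))

Obviously Q(γ) ⊆ Q(√131, √114), and [Q(√131, √114):Q] = 4 (since 131, 114 are distinct squarefree integers > 1 with 14934 not a perfect square). To show equality we compute the minimal polynomial of γ. From γ = √131 + √114: γ^2 = 131 + 2√(14934) + 114 = 245 + 2√(14934), so γ^2 - 245 = 2√(14934); squaring, (γ^2 - 245)^2 = 4·14934, i.e. γ^4 - 490γ^2 + 60025 - 59736 = 0, i.e. γ^4 - 490γ^2 + 289 = 0. So γ is a root of x^4 - 490x^2 + 289. This polynomial is irreducible over Q: it has no rational root (each ±√131 ± √114 is irrational), and any factorization into two quadratics over Q would force √(14934) ∈ Q (pairing opposite roots) or √131, √114 ∈ Q (other pairings), all impossible. Hence [Q(γ):Q] = 4 = [Q(√131, √114):Q], so Q(γ) = Q(√131, √114).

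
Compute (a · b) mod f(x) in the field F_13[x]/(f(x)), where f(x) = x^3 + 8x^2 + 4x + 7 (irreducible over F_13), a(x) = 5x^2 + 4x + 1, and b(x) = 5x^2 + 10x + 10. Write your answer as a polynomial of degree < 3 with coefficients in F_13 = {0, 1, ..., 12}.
a · b ≡ 8x^2 + 5x + 10 (mod f(x))

Multiply in F_13[x]: a(x)·b(x) = (5x^2 + 4x + 1)·(5x^2 + 10x + 10) = 12x^4 + 5x^3 + 4x^2 + 11x + 10. This has degree ≥ 3, so divide by f(x) over F_13: 12x^4 + 5x^3 + 4x^2 + 11x + 10 = (12x)·(x^3 + 8x^2 + 4x + 7) + (8x^2 + 5x + 10). Hence a·b ≡ 8x^2 + 5x + 10 (mod f). (F_13[x]/(f) is a field with 13^3 = 2197 elements since f is irreducible of degree 3.)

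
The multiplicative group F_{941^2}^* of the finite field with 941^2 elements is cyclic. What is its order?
|F_{941^2}^*| = 885480

F_{941^2} has 941^2 = 885481 elements; its multiplicative group consists of all nonzero elements, so |F_{941^2}^*| = 885481 - 1 = 885480. (It is cyclic since any finite subgroup of the multiplicative group of a field is cyclic.)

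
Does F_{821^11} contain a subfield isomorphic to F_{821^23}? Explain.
No: F_{821^23} is not a subfield of F_{821^11}

F_{p^m} embeds in F_{p^n} iff m | n. Here 23 ∤ 11 (since 11 = 0·23 + 11 with remainder 11 ≠ 0), so F_{821^23} is not a subfield of F_{821^11}. Equivalently: if it were, the tower law would give 23 = [F_{821^23}:F_821] dividing [F_{821^11}:F_821] = 11, contradiction.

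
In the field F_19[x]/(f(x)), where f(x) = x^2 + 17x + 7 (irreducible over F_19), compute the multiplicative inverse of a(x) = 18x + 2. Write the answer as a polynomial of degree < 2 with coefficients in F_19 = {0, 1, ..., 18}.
a(x)^(-1) ≡ 11x (mod f(x))

Since f is irreducible over F_19, F_19[x]/(f) is a field and a(x) ≠ 0 has an inverse. Apply the extended Euclidean algorithm to f(x) and a(x) in F_19[x]: f(x) = (18x)·a(x) + (7). The last nonzero remainder is the constant 7 = gcd(f, a) in F_19. Back-substituting through the division chain expresses 7 = s(x)·a(x) + t(x)·f(x) with s(x) ≡ x (mod f), so (x)·a(x) ≡ 7 (mod f). Multiplying by 7^(-1) ≡ 11 in F_19 gives a(x)^(-1) ≡ 11·(x) ≡ 11x (mod f). Check: (18x + 2)·(11x) = 8x^2 + 3x ≡ 1 (mod x^2 + 17x + 7).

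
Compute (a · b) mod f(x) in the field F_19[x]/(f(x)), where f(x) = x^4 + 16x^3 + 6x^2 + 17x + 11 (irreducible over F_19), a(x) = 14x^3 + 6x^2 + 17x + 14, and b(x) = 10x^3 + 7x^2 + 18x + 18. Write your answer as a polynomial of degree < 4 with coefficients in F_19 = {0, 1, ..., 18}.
a · b ≡ 4x^3 + 17x^2 + 13x + 1 (mod f(x))

Multiply in F_19[x]: a(x)·b(x) = (14x^3 + 6x^2 + 17x + 14)·(10x^3 + 7x^2 + 18x + 18) = 7x^6 + 6x^5 + 8x^4 + 11x^3 + 18x^2 + 7x + 5. This has degree ≥ 4, so divide by f(x) over F_19: 7x^6 + 6x^5 + 8x^4 + 11x^3 + 18x^2 + 7x + 5 = (7x^2 + 8x + 9)·(x^4 + 16x^3 + 6x^2 + 17x + 11) + (4x^3 + 17x^2 + 13x + 1). Hence a·b ≡ 4x^3 + 17x^2 + 13x + 1 (mod f). (F_19[x]/(f) is a field with 19^4 = 130321 elements since f is irreducible of degree 4.)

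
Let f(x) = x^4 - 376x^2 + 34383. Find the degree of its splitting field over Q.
[K : Q] = 4

Solving the quadratic in x^2: x^2 = (376 ± √(376^2 - 4·34383))/2 = (376 ± √3844)/2 = (376 ± 62)/2, giving x^2 = 219 or x^2 = 157. So f(x) = (x^2 - 219)(x^2 - 157) and the roots of f are ±√219, ±√157. Hence the splitting field is K = Q(√219, √157). Since 219 and 157 are distinct squarefree integers > 1, their product 34383 is not a perfect square, so √157 ∉ Q(√219). By the tower law [K:Q] = [Q(√219,√157):Q(√219)] · [Q(√219):Q] = 2 · 2 = 4.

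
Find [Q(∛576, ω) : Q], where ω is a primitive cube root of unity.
[Q(∛576, ω) : Q] = 6

[Q(∛576):Q] = 3 (min poly x^3 - 576, irreducible since 576 is not a perfect cube). [Q(ω):Q] = 2 (min poly x^2 + x + 1). Since Q(∛576) ⊂ R and ω ∉ R, we have ω ∉ Q(∛576), so x^2 + x + 1 remains irreducible over Q(∛576) and [Q(∛576, ω) : Q(∛576)] = 2. By the tower law, [Q(∛576, ω) : Q] = 3 · 2 = 6. (In fact Q(∛576, ω) is the splitting field of x^3 - 576 over Q.)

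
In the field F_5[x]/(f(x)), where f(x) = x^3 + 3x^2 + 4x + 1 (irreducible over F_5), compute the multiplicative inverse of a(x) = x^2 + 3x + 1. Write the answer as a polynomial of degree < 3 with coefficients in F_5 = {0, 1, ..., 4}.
a(x)^(-1) ≡ 3x^2 + 3x + 4 (mod f(x))

Since f is irreducible over F_5, F_5[x]/(f) is a field and a(x) ≠ 0 has an inverse. Apply the extended Euclidean algorithm to f(x) and a(x) in F_5[x]: f(x) = (x)·a(x) + (3x + 1);  a(x) = (2x + 2)·(3x + 1) + (4). The last nonzero remainder is the constant 4 = gcd(f, a) in F_5. Back-substituting through the division chain expresses 4 = s(x)·a(x) + t(x)·f(x) with s(x) ≡ 2x^2 + 2x + 1 (mod f), so (2x^2 + 2x + 1)·a(x) ≡ 4 (mod f). Multiplying by 4^(-1) ≡ 4 in F_5 gives a(x)^(-1) ≡ 4·(2x^2 + 2x + 1) ≡ 3x^2 + 3x + 4 (mod f). Check: (x^2 + 3x + 1)·(3x^2 + 3x + 4) = 3x^4 + 2x^3 + x^2 + 4 ≡ 1 (mod x^3 + 3x^2 + 4x + 1).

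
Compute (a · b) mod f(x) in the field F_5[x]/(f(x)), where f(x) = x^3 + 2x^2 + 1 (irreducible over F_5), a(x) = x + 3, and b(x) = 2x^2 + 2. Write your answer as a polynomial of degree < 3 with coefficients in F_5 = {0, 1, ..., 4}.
a · b ≡ 2x^2 + 2x + 4 (mod f(x))

Multiply in F_5[x]: a(x)·b(x) = (x + 3)·(2x^2 + 2) = 2x^3 + x^2 + 2x + 1. This has degree ≥ 3, so divide by f(x) over F_5: 2x^3 + x^2 + 2x + 1 = (2)·(x^3 + 2x^2 + 1) + (2x^2 + 2x + 4). Hence a·b ≡ 2x^2 + 2x + 4 (mod f). (F_5[x]/(f) is a field with 5^3 = 125 elements since f is irreducible of degree 3.)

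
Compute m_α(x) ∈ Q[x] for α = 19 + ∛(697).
m_α(x) = x^3 - 57x^2 + 1083x - 7556

Set β = α - 19 = ∛(697), so β^3 = 697. Then (α - 19)^3 - 697 = 0, i.e. α is a root of g(x) = (x - 19)^3 - 697 = x^3 - 57x^2 + 1083x - 7556. Since g(x) = h(x - 19) where h(x) = x^3 - 697, and h is irreducible over Q (because 697 is not a perfect cube, so h has no rational root, and a monic cubic with no rational root is irreducible), g is also irreducible (irreducibility is preserved under the substitution x → x - 19). Hence m_α(x) = x^3 - 57x^2 + 1083x - 7556.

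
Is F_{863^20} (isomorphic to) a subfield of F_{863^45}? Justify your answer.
No: F_{863^20} is not a subfield of F_{863^45}

F_{p^m} embeds in F_{p^n} iff m | n. Here 20 ∤ 45 (since 45 = 2·20 + 5 with remainder 5 ≠ 0), so F_{863^20} is not a subfield of F_{863^45}. Equivalently: if it were, the tower law would give 20 = [F_{863^20}:F_863] dividing [F_{863^45}:F_863] = 45, contradiction.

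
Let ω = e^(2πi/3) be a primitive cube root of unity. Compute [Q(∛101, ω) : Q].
[Q(∛101, ω) : Q] = 6

[Q(∛101):Q] = 3 (min poly x^3 - 101, irreducible since 101 is not a perfect cube). [Q(ω):Q] = 2 (min poly x^2 + x + 1). Since Q(∛101) ⊂ R and ω ∉ R, we have ω ∉ Q(∛101), so x^2 + x + 1 remains irreducible over Q(∛101) and [Q(∛101, ω) : Q(∛101)] = 2. By the tower law, [Q(∛101, ω) : Q] = 3 · 2 = 6. (In fact Q(∛101, ω) is the splitting field of x^3 - 101 over Q.)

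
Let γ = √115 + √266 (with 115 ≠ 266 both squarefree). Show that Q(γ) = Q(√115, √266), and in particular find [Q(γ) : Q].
[Q(γ) : Q] = 4 (equivalently, Q(γ) = Q(√115, √266))

Obviously Q(γ) ⊆ Q(√115, √266), and [Q(√115, √266):Q] = 4 (since 115, 266 are distinct squarefree integers > 1 with 30590 not a perfect square). To show equality we compute the minimal polynomial of γ. From γ = √115 + √266: γ^2 = 115 + 2√(30590) + 266 = 381 + 2√(30590), so γ^2 - 381 = 2√(30590); squaring, (γ^2 - 381)^2 = 4·30590, i.e. γ^4 - 762γ^2 + 145161 - 122360 = 0, i.e. γ^4 - 762γ^2 + 22801 = 0. So γ is a root of x^4 - 762x^2 + 22801. This polynomial is irreducible over Q: it has no rational root (each ±√115 ± √266 is irrational), and any factorization into two quadratics over Q would force √(30590) ∈ Q (pairing opposite roots) or √115, √266 ∈ Q (other pairings), all impossible. Hence [Q(γ):Q] = 4 = [Q(√115, √266):Q], so Q(γ) = Q(√115, √266).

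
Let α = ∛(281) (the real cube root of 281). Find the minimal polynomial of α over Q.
m_α(x) = x^3 - 281

α satisfies α^3 = 281, so x^3 - 281 annihilates α. By the rational root test, a rational root p/q (in lowest terms) of x^3 - 281 would satisfy p^3 = 281 q^3, forcing q = 1 and p^3 = 281; but 281 is not a perfect cube, contradiction. A monic cubic over Q with no rational root is irreducible (any nontrivial factorization would include a linear factor). Hence x^3 - 281 is the minimal polynomial of α, and in particular [Q(α):Q] = 3.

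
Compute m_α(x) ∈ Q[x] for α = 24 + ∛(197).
m_α(x) = x^3 - 72x^2 + 1728x - 14021

Set β = α - 24 = ∛(197), so β^3 = 197. Then (α - 24)^3 - 197 = 0, i.e. α is a root of g(x) = (x - 24)^3 - 197 = x^3 - 72x^2 + 1728x - 14021. Since g(x) = h(x - 24) where h(x) = x^3 - 197, and h is irreducible over Q (because 197 is not a perfect cube, so h has no rational root, and a monic cubic with no rational root is irreducible), g is also irreducible (irreducibility is preserved under the substitution x → x - 24). Hence m_α(x) = x^3 - 72x^2 + 1728x - 14021.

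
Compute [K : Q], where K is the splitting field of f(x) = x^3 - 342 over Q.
[K : Q] = 6

The roots of x^3 - 342 are ∛342, ω∛342, ω^2∛342 where ω = e^(2πi/3) is a primitive cube root of unity, so K = Q(∛342, ω). Now [Q(∛342):Q] = 3 (since 342 is not a perfect cube, x^3 - 342 is irreducible) and [Q(ω):Q] = 2. Both 2 and 3 divide [K:Q], and [K:Q] ≤ 3·2 = 6, so [K:Q] = 6. (Equivalently: Q(∛342) ⊂ R but ω ∉ R, so [K : Q(∛342)] = 2.)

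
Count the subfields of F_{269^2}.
F_{269^2} has 2 subfields

The subfields of F_{p^n} are exactly the fields F_{p^d} for d | n (each is the fixed field of the unique index-d subgroup of Gal(F_{p^n}/F_p) ≅ Z/nZ). The divisors of n = 2 are {1, 2}, giving 2 subfields: F_{269^1}, F_{269^2}.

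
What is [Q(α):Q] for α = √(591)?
[Q(α):Q] = 2

[Q(α):Q] equals the degree of the minimal polynomial of α. Here α^2 = 591 and x^2 - 591 is irreducible (d = 591 is squarefree, ≠ 1, hence not a square), so deg(m_α) = 2. Thus [Q(α):Q] = 2.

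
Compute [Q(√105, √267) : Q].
[Q(√105, √267) : Q] = 4

[Q(√105):Q] = 2 (min poly x^2 - 105, irreducible since 105 is squarefree > 1). For the top step, suppose √267 ∈ Q(√105), say √267 = c + d√105 with c, d ∈ Q. Squaring: 267 = c^2 + 105d^2 + 2cd√105. Since √105 ∉ Q this forces 2cd = 0. If d = 0 then √267 = c ∈ Q, contradicting 267 squarefree > 1. If c = 0 then 267 = 105d^2, so 105·267 = (105d)^2 is a perfect square in Q — but 105·267 = 28035 is not a perfect square (since 105 and 267 are distinct squarefree integers). Contradiction. Hence √267 ∉ Q(√105), so x^2 - 267 stays irreducible over Q(√105) and [Q(√105, √267) : Q(√105)] = 2. By the tower law, [Q(√105, √267) : Q] = 2 · 2 = 4.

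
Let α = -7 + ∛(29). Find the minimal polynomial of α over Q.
m_α(x) = x^3 + 21x^2 + 147x + 314

Set β = α + 7 = ∛(29), so β^3 = 29. Then (α + 7)^3 - 29 = 0, i.e. α is a root of g(x) = (x + 7)^3 - 29 = x^3 + 21x^2 + 147x + 314. Since g(x) = h(x + 7) where h(x) = x^3 - 29, and h is irreducible over Q (because 29 is not a perfect cube, so h has no rational root, and a monic cubic with no rational root is irreducible), g is also irreducible (irreducibility is preserved under the substitution x → x + 7). Hence m_α(x) = x^3 + 21x^2 + 147x + 314.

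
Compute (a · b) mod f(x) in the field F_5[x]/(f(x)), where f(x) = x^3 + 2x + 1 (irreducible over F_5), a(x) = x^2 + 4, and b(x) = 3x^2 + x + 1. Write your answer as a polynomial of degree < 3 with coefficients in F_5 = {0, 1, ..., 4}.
a · b ≡ 2x^2 + 4x + 3 (mod f(x))

Multiply in F_5[x]: a(x)·b(x) = (x^2 + 4)·(3x^2 + x + 1) = 3x^4 + x^3 + 3x^2 + 4x + 4. This has degree ≥ 3, so divide by f(x) over F_5: 3x^4 + x^3 + 3x^2 + 4x + 4 = (3x + 1)·(x^3 + 2x + 1) + (2x^2 + 4x + 3). Hence a·b ≡ 2x^2 + 4x + 3 (mod f). (F_5[x]/(f) is a field with 5^3 = 125 elements since f is irreducible of degree 3.)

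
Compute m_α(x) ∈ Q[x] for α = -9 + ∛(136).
m_α(x) = x^3 + 27x^2 + 243x + 593

Set β = α + 9 = ∛(136), so β^3 = 136. Then (α + 9)^3 - 136 = 0, i.e. α is a root of g(x) = (x + 9)^3 - 136 = x^3 + 27x^2 + 243x + 593. Since g(x) = h(x + 9) where h(x) = x^3 - 136, and h is irreducible over Q (because 136 is not a perfect cube, so h has no rational root, and a monic cubic with no rational root is irreducible), g is also irreducible (irreducibility is preserved under the substitution x → x + 9). Hence m_α(x) = x^3 + 27x^2 + 243x + 593.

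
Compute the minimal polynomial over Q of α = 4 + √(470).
m_α(x) = x^2 - 8x - 454

From α - 4 = √(470), squaring gives (α - 4)^2 = 470, i.e. α^2 - 8α + 16 = 470, so α^2 - 8α - 454 = 0. The discriminant of x^2 - 8x - 454 is (-8)^2 - 4·(-454) = 64 + 1816 = 1880, and 4·(470) is not a perfect square in Q since 470 is squarefree and ≠ 1. Hence x^2 - 8x - 454 is irreducible over Q and is the minimal polynomial of α.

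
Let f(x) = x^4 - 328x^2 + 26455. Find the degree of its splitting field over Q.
[K : Q] = 4

Solving the quadratic in x^2: x^2 = (328 ± √(328^2 - 4·26455))/2 = (328 ± √1764)/2 = (328 ± 42)/2, giving x^2 = 185 or x^2 = 143. So f(x) = (x^2 - 185)(x^2 - 143) and the roots of f are ±√185, ±√143. Hence the splitting field is K = Q(√185, √143). Since 185 and 143 are distinct squarefree integers > 1, their product 26455 is not a perfect square, so √143 ∉ Q(√185). By the tower law [K:Q] = [Q(√185,√143):Q(√185)] · [Q(√185):Q] = 2 · 2 = 4.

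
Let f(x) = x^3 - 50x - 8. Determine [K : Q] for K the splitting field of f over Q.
[K : Q] = 6

By the rational root test, any rational root of the monic integer polynomial f(x) = x^3 - 50x - 8 must be an integer dividing the constant term -8, i.e. one of ±{1, 2, 4, 8}. Evaluating: f(1) = -57, f(-1) = 41, f(2) = -100, f(-2) = 84, f(4) = -144, f(-4) = 128, f(8) = 104, f(-8) = -120; none is 0, so f has no rational root and is therefore irreducible over Q (a cubic with no linear factor over a field is irreducible). For an irreducible cubic, the Galois group is A_3 or S_3 according as the discriminant disc(f) = -4a^3 - 27b^2 = -4·(-50)^3 - 27·(-8)^2 = 498272 is or is not a square in Q. Here disc(f) = 498272 is not a perfect square in Q, so the Galois group of f over Q is not contained in A_3 and must be all of S_3. The splitting field has degree |S_3| = 6 over Q, so [K : Q] = 6.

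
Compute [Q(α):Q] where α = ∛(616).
[Q(α):Q] = 3

The minimal polynomial of α is x^3 - 616, irreducible over Q since 616 is not a perfect cube (so x^3 - 616 has no rational root). Hence [Q(α):Q] = deg(m_α) = 3.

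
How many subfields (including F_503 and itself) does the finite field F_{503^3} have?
F_{503^3} has 2 subfields

The subfields of F_{p^n} are exactly the fields F_{p^d} for d | n (each is the fixed field of the unique index-d subgroup of Gal(F_{p^n}/F_p) ≅ Z/nZ). The divisors of n = 3 are {1, 3}, giving 2 subfields: F_{503^1}, F_{503^3}.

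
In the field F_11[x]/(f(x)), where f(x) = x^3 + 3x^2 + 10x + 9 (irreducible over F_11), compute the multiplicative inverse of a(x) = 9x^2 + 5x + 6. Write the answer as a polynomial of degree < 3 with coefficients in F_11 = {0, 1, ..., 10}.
a(x)^(-1) ≡ 8x^2 + 10x + 5 (mod f(x))

Since f is irreducible over F_11, F_11[x]/(f) is a field and a(x) ≠ 0 has an inverse. Apply the extended Euclidean algorithm to f(x) and a(x) in F_11[x]: f(x) = (5x)·a(x) + (2x + 9);  a(x) = (10x + 7)·(2x + 9) + (9). The last nonzero remainder is the constant 9 = gcd(f, a) in F_11. Back-substituting through the division chain expresses 9 = s(x)·a(x) + t(x)·f(x) with s(x) ≡ 6x^2 + 2x + 1 (mod f), so (6x^2 + 2x + 1)·a(x) ≡ 9 (mod f). Multiplying by 9^(-1) ≡ 5 in F_11 gives a(x)^(-1) ≡ 5·(6x^2 + 2x + 1) ≡ 8x^2 + 10x + 5 (mod f). Check: (9x^2 + 5x + 6)·(8x^2 + 10x + 5) = 6x^4 + 9x^3 + 8x + 8 ≡ 1 (mod x^3 + 3x^2 + 10x + 9).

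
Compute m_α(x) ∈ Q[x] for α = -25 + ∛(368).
m_α(x) = x^3 + 75x^2 + 1875x + 15257

Set β = α + 25 = ∛(368), so β^3 = 368. Then (α + 25)^3 - 368 = 0, i.e. α is a root of g(x) = (x + 25)^3 - 368 = x^3 + 75x^2 + 1875x + 15257. Since g(x) = h(x + 25) where h(x) = x^3 - 368, and h is irreducible over Q (because 368 is not a perfect cube, so h has no rational root, and a monic cubic with no rational root is irreducible), g is also irreducible (irreducibility is preserved under the substitution x → x + 25). Hence m_α(x) = x^3 + 75x^2 + 1875x + 15257.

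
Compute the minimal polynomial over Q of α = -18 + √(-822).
m_α(x) = x^2 + 36x + 1146

From α + 18 = √(-822), squaring gives (α + 18)^2 = -822, i.e. α^2 + 36α + 324 = -822, so α^2 + 36α + 1146 = 0. The discriminant of x^2 + 36x + 1146 is (36)^2 - 4·(1146) = 1296 - 4584 = -3288, and 4·(-822) is not a perfect square in Q since -822 is squarefree and ≠ 1. Hence x^2 + 36x + 1146 is irreducible over Q and is the minimal polynomial of α.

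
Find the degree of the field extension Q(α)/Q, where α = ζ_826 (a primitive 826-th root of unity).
[Q(α):Q] = 348

The minimal polynomial of ζ_826 over Q is the 826-th cyclotomic polynomial Φ_826(x), which is irreducible over Q and has degree φ(826) = 348. Hence [Q(α):Q] = φ(826) = 348.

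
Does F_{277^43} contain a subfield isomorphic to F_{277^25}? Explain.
No: F_{277^25} is not a subfield of F_{277^43}

F_{p^m} embeds in F_{p^n} iff m | n. Here 25 ∤ 43 (since 43 = 1·25 + 18 with remainder 18 ≠ 0), so F_{277^25} is not a subfield of F_{277^43}. Equivalently: if it were, the tower law would give 25 = [F_{277^25}:F_277] dividing [F_{277^43}:F_277] = 43, contradiction.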